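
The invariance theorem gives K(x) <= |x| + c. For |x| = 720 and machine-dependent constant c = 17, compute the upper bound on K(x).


K(x) <= |x| + c = 720 + 17 = 737

737


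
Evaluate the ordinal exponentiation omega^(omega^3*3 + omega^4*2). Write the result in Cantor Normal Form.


omega^(omega^3*3 + omega^4*2):
In ordinal addition a term is absorbed by a following term of strictly larger exponent: 3 < 4, so omega^3*3 + omega^4*2 = omega^4*2.
omega raised to a CNF ordinal is a single CNF term: Result = omega^(omega^4*2)

omega^(omega^4*2)


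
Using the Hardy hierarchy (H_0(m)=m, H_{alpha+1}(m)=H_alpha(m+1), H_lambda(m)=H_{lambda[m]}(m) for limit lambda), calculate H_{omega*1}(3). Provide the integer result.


H_{omega*1}(3):
For the Hardy hierarchy, H_{omega*k}(n) = 2^k * n.
2^1 = 2.
2 * 3 = 6

6


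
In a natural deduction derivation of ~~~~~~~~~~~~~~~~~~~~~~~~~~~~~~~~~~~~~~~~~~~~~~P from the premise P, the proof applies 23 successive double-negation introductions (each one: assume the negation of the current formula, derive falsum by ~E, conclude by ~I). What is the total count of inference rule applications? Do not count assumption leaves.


Each double-negation introduction (from C infer ~~C) uses 2 inference nodes: one ~E (C and ~C give falsum) and one ~I (discharge ~C).
23 double negations = 23 * 2 = 46 inference nodes.

46


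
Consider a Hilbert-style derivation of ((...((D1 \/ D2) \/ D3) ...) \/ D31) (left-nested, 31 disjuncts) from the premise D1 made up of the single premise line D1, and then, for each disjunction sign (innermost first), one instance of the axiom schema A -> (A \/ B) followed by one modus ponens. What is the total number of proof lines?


Building the left-nested 31-ary disjunction from D1:
- 1 premise line (D1)
- 31 disjuncts means 30 disjunction signs; each needs 1 axiom instance + 1 MP = 2 lines: 2 * 30 = 60
Total = 1 + 60 = 61 lines.

61


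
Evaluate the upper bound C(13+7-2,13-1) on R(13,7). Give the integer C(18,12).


R(13,7) <= C(13+7-2, 13-1) = C(18, 12)
C(18, 12) = 18! / (12! * 6!)
= 18564

18564


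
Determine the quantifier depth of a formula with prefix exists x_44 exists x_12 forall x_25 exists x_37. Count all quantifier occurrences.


Quantifier prefix has 4 quantifier symbols.
Quantifier depth = 4

4


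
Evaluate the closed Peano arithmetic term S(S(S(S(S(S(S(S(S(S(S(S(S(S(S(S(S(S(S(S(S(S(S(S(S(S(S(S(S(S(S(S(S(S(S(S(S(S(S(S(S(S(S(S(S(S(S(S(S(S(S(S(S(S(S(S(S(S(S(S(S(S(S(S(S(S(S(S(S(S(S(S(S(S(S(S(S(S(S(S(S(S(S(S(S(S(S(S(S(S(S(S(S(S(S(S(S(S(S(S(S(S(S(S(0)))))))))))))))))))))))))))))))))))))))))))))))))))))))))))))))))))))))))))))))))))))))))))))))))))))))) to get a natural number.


Counting successors applied to 0:
104 applications of S to 0 = 104

104


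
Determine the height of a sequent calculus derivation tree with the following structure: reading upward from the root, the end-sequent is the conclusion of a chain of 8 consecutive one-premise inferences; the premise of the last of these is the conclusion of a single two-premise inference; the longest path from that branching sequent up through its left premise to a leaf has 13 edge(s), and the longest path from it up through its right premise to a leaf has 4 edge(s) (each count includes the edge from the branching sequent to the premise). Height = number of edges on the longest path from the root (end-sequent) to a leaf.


Longest path through the left premise: 13 edges (measured from the branching sequent)
Longest path through the right premise: 4 edges
Height of the subtree rooted at the branching sequent: max(13, 4) = 13
The branching sequent sits 8 edges above the root (the chain of one-premise inferences), so height = 13 + 8 = 21

21


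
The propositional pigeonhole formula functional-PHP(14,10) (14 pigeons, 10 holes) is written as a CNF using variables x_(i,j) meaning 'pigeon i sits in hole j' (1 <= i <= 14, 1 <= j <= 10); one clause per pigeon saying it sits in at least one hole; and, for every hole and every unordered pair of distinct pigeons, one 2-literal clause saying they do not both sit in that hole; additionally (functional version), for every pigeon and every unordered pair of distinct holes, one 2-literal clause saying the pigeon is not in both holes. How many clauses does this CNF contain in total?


functional-PHP(14,10): 14 pigeons, 10 holes, 14*10 = 140 variables.
- pigeon clauses: one per pigeon -> 14 clauses
- hole clauses: 10 holes * C(14,2) = 10 * 91 -> 910 clauses
- functional clauses: 14 pigeons * C(10,2) = 14 * 45 -> 630 clauses
Total clauses = 14 + 910 + 630 = 1554

1554


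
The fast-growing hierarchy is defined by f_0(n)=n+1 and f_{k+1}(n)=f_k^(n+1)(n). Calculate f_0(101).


f_0(101) = 101 + 1 = 102

102


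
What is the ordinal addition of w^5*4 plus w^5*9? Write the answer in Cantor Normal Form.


Ordinal addition w^5*4 + w^5*9:
Both terms have the same exponent 5.
w^e*c + w^e*d = w^e*(c+d).
Result = w^5*(4+9) = w^5*13

w^5*13


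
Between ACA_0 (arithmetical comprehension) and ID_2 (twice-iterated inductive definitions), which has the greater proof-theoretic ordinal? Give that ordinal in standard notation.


Proof-theoretic ordinal of ACA_0 (arithmetical comprehension): epsilon_0
Proof-theoretic ordinal of ID_2 (twice-iterated inductive definitions): psi_0(epsilon_{Omega_2+1})
Comparing: epsilon_0 < psi_0(epsilon_{Omega_2+1}).
The larger ordinal is psi_0(epsilon_{Omega_2+1}) (from ID_2 (twice-iterated inductive definitions)).

psi_0(epsilon_{Omega_2+1})


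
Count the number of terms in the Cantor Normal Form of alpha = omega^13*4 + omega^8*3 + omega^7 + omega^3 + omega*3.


CNF: omega^13*4 + omega^8*3 + omega^7 + omega^3 + omega*3
Count the summands separated by '+':
  term 1: omega^13*4
  term 2: omega^8*3
  term 3: omega^7
  term 4: omega^3
  term 5: omega*3
Total terms = 5

5


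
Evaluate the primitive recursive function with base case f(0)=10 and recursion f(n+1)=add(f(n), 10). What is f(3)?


f(0) = 10
f(1) = add(f(0), 10) = add(10, 10) = 20
f(2) = add(f(1), 10) = add(20, 10) = 30
f(3) = add(f(2), 10) = add(30, 10) = 40


40


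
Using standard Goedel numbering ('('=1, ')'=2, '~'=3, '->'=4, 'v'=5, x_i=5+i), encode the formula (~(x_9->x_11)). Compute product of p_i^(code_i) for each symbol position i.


Formula: (~(x_9->x_11))
Symbol codes: [1, 3, 1, 14, 4, 16, 2, 2]
Primes: [2, 3, 5, 7, 11, 13, 17, 19]
p_1^1 = 2^1 = 2
p_2^3 = 3^3 = 27
p_3^1 = 5^1 = 5
p_4^14 = 7^14 = 678223072849
p_5^4 = 11^4 = 14641
p_6^16 = 13^16 = 665416609183179841
p_7^2 = 17^2 = 289
p_8^2 = 19^2 = 361
Product = 186125443913156610629423954596094195670270

186125443913156610629423954596094195670270


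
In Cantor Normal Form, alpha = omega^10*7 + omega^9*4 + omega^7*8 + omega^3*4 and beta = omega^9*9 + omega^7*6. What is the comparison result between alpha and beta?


Compare term by term from highest exponent:
alpha = omega^10*7 + omega^9*4 + omega^7*8 + omega^3*4
beta = omega^9*9 + omega^7*6
Term 1: alpha has omega^10*7, beta has omega^9*9
Term 2: alpha has omega^9*4, beta has omega^7*6
Term 3: alpha has omega^7*8, beta has omega^0*0
Term 4: alpha has omega^3*4, beta has omega^0*0
Result: alpha > beta

alpha > beta


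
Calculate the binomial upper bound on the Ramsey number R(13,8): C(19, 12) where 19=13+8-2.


R(13,8) <= C(13+8-2, 13-1) = C(19, 12)
C(19, 12) = 19! / (12! * 7!)
= 50388

50388


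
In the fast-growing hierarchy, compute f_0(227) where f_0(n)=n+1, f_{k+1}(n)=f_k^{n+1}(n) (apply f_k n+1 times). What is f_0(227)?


f_0(227) = 227 + 1 = 228

228


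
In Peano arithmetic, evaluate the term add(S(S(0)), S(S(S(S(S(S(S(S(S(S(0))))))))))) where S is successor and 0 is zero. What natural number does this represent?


add(S^2(0), S^10(0)):
S^2(0) = 2
S^10(0) = 10
2 + 10 = 12

12


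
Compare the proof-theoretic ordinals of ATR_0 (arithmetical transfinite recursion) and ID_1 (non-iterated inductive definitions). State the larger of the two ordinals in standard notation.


Proof-theoretic ordinal of ATR_0 (arithmetical transfinite recursion): Gamma_0
Proof-theoretic ordinal of ID_1 (non-iterated inductive definitions): psi_0(epsilon_{Omega+1})
Comparing: Gamma_0 < psi_0(epsilon_{Omega+1}).
The larger ordinal is psi_0(epsilon_{Omega+1}) (from ID_1 (non-iterated inductive definitions)).

psi_0(epsilon_{Omega+1})


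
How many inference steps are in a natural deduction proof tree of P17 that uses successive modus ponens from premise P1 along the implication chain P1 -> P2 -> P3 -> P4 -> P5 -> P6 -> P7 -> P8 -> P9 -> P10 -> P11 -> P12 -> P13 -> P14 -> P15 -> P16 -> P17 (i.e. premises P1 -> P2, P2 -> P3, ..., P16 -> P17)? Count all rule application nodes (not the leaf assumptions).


We have a chain: P1 -> P2 -> P3 -> P4 -> P5 -> P6 -> P7 -> P8 -> P9 -> P10 -> P11 -> P12 -> P13 -> P14 -> P15 -> P16 -> P17.
Each modus ponens application produces the next variable.
The chain has 17 propositions, so 17-1 = 16 modus ponens steps.
Total inference nodes = 16

16


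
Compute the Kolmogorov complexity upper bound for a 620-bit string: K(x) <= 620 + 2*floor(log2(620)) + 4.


floor(log2(620)) = 9
2 * 9 = 18
K(x) <= 620 + 18 + 4 = 642

642


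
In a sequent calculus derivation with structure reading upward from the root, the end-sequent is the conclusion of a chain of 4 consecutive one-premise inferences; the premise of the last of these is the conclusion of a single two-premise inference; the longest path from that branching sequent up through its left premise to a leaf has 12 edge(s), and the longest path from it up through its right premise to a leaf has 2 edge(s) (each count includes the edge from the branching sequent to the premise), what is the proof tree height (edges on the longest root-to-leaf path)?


Longest path through the left premise: 12 edges (measured from the branching sequent)
Longest path through the right premise: 2 edges
Height of the subtree rooted at the branching sequent: max(12, 2) = 12
The branching sequent sits 4 edges above the root (the chain of one-premise inferences), so height = 12 + 4 = 16

16


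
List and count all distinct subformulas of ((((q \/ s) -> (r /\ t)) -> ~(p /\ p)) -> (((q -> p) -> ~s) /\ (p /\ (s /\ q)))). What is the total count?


Formula: ((((q \/ s) -> (r /\ t)) -> ~(p /\ p)) -> (((q -> p) -> ~s) /\ (p /\ (s /\ q))))
Subformulas found:
  1. r
  2. q
  3. s
  4. t
  5. p
  6. ~s
  7. (s /\ q)
  8. (q -> p)
  9. (p /\ p)
  10. (q \/ s)
  11. (r /\ t)
  12. ~(p /\ p)
  13. (p /\ (s /\ q))
  14. ((q -> p) -> ~s)
  15. ((q \/ s) -> (r /\ t))
  16. (((q \/ s) -> (r /\ t)) -> ~(p /\ p))
  17. (((q -> p) -> ~s) /\ (p /\ (s /\ q)))
  18. ((((q \/ s) -> (r /\ t)) -> ~(p /\ p)) -> (((q -> p) -> ~s) /\ (p /\ (s /\ q))))
Total distinct subformulas = 18

18


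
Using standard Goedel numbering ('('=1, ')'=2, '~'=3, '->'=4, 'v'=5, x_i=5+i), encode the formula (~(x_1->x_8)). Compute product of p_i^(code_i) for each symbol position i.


Formula: (~(x_1->x_8))
Symbol codes: [1, 3, 1, 6, 4, 13, 2, 2]
Primes: [2, 3, 5, 7, 11, 13, 17, 19]
p_1^1 = 2^1 = 2
p_2^3 = 3^3 = 27
p_3^1 = 5^1 = 5
p_4^6 = 7^6 = 117649
p_5^4 = 11^4 = 14641
p_6^13 = 13^13 = 302875106592253
p_7^2 = 17^2 = 289
p_8^2 = 19^2 = 361
Product = 14695736947405393312855187675910

14695736947405393312855187675910


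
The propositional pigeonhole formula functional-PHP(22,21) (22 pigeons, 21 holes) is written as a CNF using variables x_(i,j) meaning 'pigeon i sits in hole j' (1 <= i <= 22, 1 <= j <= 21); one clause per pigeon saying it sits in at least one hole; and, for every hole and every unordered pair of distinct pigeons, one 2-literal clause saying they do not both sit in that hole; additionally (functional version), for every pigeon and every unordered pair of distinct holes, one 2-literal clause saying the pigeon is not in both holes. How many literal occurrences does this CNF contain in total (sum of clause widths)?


functional-PHP(22,21): 22 pigeons, 21 holes, 22*21 = 462 variables.
- pigeon clauses: one per pigeon -> 22 clauses of width 21 -> 462 literals
- hole clauses: 21 holes * C(22,2) = 21 * 231 -> 4851 clauses of width 2 -> 9702 literals
- functional clauses: 22 pigeons * C(21,2) = 22 * 210 -> 4620 clauses of width 2 -> 9240 literals
Total literal occurrences = 462 + 9702 + 9240 = 19404

19404


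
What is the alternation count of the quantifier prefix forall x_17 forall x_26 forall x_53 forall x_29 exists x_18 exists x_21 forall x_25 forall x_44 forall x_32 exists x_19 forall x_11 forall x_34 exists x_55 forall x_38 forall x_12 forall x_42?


Walk the prefix and count type changes:
  position 1: forall -> forall
  position 2: forall -> forall
  position 3: forall -> forall
  position 4: forall -> exists <-- alternation
  position 5: exists -> exists
  position 6: exists -> forall <-- alternation
  position 7: forall -> forall
  position 8: forall -> forall
  position 9: forall -> exists <-- alternation
  position 10: exists -> forall <-- alternation
  position 11: forall -> forall
  position 12: forall -> exists <-- alternation
  position 13: exists -> forall <-- alternation
  position 14: forall -> forall
  position 15: forall -> forall
Total alternations = 6

6


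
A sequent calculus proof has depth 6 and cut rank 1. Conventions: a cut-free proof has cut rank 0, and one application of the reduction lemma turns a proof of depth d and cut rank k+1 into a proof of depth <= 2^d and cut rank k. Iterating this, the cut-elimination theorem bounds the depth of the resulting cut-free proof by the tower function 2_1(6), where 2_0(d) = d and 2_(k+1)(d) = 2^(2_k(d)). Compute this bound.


Each rank reduction sends depth d to at most 2^d; cut rank r needs r reductions.
2_0(6) = 6
2_1(6) = 2^6 = 64
Cut-free depth bound = 64

64


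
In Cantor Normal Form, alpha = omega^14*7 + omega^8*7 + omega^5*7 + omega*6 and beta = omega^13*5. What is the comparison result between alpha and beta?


Compare term by term from highest exponent:
alpha = omega^14*7 + omega^8*7 + omega^5*7 + omega*6
beta = omega^13*5
Term 1: alpha has omega^14*7, beta has omega^13*5
Term 2: alpha has omega^8*7, beta has omega^0*0
Term 3: alpha has omega^5*7, beta has omega^0*0
Term 4: alpha has omega^1*6, beta has omega^0*0
Result: alpha > beta

alpha > beta


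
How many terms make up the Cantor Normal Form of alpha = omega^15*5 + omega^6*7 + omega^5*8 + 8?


CNF: omega^15*5 + omega^6*7 + omega^5*8 + 8
Count the summands separated by '+':
  term 1: omega^15*5
  term 2: omega^6*7
  term 3: omega^5*8
  term 4: 8
Total terms = 4

4


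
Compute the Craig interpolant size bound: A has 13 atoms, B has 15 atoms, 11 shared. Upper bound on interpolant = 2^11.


Shared atoms = 11
Craig interpolant size bound = 2^11
= 2048

2048


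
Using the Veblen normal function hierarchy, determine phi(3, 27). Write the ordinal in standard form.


phi(3, 27):
phi(3, beta) = eta_beta (the beta-th eta number, fixed point of zeta).
phi(3, 27) = eta_27

eta_27


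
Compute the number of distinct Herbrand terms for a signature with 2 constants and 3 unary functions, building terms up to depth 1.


Herbrand terms by depth:
Depth 0: 2 constants
Depth 1: 6 new terms (running total: 8)
Total distinct ground terms = 8

8


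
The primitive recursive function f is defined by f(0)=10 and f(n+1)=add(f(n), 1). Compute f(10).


f(0) = 10
f(1) = add(f(0), 1) = add(10, 1) = 11
f(2) = add(f(1), 1) = add(11, 1) = 12
f(3) = add(f(2), 1) = add(12, 1) = 13
f(4) = add(f(3), 1) = add(13, 1) = 14
f(5) = add(f(4), 1) = add(14, 1) = 15
f(6) = add(f(5), 1) = add(15, 1) = 16
f(7) = add(f(6), 1) = add(16, 1) = 17
f(8) = add(f(7), 1) = add(17, 1) = 18
f(9) = add(f(8), 1) = add(18, 1) = 19
f(10) = add(f(9), 1) = add(19, 1) = 20


20


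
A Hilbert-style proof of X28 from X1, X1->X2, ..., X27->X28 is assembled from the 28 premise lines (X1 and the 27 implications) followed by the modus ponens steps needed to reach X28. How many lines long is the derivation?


We have 28 premise lines: X1 and 27 implications.
Each implication is detached once by MP, giving 27 MP lines.
28 premise lines + 27 MP lines = 55 total lines.

55


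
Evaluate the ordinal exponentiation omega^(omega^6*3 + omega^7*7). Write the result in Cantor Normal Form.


omega^(omega^6*3 + omega^7*7):
In ordinal addition a term is absorbed by a following term of strictly larger exponent: 6 < 7, so omega^6*3 + omega^7*7 = omega^7*7.
omega raised to a CNF ordinal is a single CNF term: Result = omega^(omega^7*7)

omega^(omega^7*7)


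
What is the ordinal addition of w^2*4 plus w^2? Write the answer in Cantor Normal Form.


Ordinal addition w^2*4 + w^2:
Both terms have the same exponent 2.
w^e*c + w^e*d = w^e*(c+d).
Result = w^2*(4+1) = w^2*5

w^2*5


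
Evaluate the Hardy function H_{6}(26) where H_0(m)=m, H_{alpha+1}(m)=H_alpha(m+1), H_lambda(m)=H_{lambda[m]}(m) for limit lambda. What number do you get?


H_6(26):
For finite ordinals k, H_k(n) = n + k (each successor step adds 1).
H_6(26) = 26 + 6 = 32

32


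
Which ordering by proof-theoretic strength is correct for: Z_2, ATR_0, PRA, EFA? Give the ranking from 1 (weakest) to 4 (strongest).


Ordering by consistency strength:
1. EFA
2. PRA
3. ATR_0
4. Z_2


Z_2=4, ATR_0=3, PRA=2, EFA=1


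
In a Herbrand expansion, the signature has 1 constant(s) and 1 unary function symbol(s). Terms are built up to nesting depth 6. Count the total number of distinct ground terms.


Herbrand terms by depth:
Depth 0: 1 constants
Depth 1: 1 new terms (running total: 2)
Depth 2: 1 new terms (running total: 3)
Depth 3: 1 new terms (running total: 4)
Depth 4: 1 new terms (running total: 5)
Depth 5: 1 new terms (running total: 6)
Depth 6: 1 new terms (running total: 7)
Total distinct ground terms = 7

7


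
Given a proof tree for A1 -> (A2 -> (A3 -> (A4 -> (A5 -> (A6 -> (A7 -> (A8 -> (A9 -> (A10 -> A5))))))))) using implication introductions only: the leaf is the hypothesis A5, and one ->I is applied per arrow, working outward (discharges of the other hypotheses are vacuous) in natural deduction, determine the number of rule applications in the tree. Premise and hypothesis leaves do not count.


The formula has 10 arrows (->); its innermost consequent A5 is one of the antecedents,
so the proof starts from the hypothesis leaf A5 (not a rule application) and closes one arrow per ->I.
Building A1 -> (A2 -> (A3 -> (A4 -> (A5 -> (A6 -> (A7 -> (A8 -> (A9 -> (A10 -> A5))))))))) therefore takes 10 nested implication introductions.
Total inference nodes = 10

10


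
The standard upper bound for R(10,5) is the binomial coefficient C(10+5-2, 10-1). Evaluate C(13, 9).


R(10,5) <= C(10+5-2, 10-1) = C(13, 9)
C(13, 9) = 13! / (9! * 4!)
= 715

715


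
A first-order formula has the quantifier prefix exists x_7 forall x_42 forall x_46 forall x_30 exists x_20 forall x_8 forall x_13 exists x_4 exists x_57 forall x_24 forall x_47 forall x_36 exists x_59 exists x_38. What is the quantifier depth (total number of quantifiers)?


Quantifier prefix has 14 quantifier symbols.
Quantifier depth = 14

14


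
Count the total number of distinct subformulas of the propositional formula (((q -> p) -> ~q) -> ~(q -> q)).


Formula: (((q -> p) -> ~q) -> ~(q -> q))
Subformulas found:
  1. q
  2. p
  3. ~q
  4. (q -> q)
  5. (q -> p)
  6. ~(q -> q)
  7. ((q -> p) -> ~q)
  8. (((q -> p) -> ~q) -> ~(q -> q))
Total distinct subformulas = 8

8


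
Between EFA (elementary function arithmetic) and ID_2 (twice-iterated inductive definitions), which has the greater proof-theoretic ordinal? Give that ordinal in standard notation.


Proof-theoretic ordinal of EFA (elementary function arithmetic): omega^3
Proof-theoretic ordinal of ID_2 (twice-iterated inductive definitions): psi_0(epsilon_{Omega_2+1})
Comparing: omega^3 < psi_0(epsilon_{Omega_2+1}).
The larger ordinal is psi_0(epsilon_{Omega_2+1}) (from ID_2 (twice-iterated inductive definitions)).

psi_0(epsilon_{Omega_2+1})


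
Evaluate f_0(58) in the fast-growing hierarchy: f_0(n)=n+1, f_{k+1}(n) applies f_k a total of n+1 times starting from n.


f_0(58) = 58 + 1 = 59

59


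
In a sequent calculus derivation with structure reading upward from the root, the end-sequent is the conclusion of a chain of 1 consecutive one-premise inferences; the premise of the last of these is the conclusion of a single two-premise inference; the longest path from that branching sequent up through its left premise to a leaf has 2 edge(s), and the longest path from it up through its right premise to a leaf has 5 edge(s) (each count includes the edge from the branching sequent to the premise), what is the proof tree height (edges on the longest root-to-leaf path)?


Longest path through the left premise: 2 edges (measured from the branching sequent)
Longest path through the right premise: 5 edges
Height of the subtree rooted at the branching sequent: max(2, 5) = 5
The branching sequent sits 1 edges above the root (the chain of one-premise inferences), so height = 5 + 1 = 6

6


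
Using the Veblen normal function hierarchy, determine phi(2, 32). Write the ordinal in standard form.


phi(2, 32):
phi(2, beta) = zeta_beta (the beta-th zeta number, fixed point of epsilon).
phi(2, 32) = zeta_32

zeta_32


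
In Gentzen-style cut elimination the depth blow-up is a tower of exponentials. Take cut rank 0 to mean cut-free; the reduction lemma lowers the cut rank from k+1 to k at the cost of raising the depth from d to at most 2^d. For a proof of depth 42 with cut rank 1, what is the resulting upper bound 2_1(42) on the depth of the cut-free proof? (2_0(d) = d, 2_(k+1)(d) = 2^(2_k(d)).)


Each rank reduction sends depth d to at most 2^d; cut rank r needs r reductions.
2_0(42) = 42
2_1(42) = 2^42 = 4398046511104
Cut-free depth bound = 4398046511104

4398046511104


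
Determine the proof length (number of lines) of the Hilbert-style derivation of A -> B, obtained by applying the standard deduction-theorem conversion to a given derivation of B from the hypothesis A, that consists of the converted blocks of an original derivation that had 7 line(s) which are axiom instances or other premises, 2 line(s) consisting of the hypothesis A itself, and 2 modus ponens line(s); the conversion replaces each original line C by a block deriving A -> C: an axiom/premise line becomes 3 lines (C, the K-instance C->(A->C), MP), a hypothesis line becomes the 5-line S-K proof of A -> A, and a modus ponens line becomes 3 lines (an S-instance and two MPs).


Deduction-theorem conversion, block by block:
- 7 axiom/premise lines -> 3 lines each = 21
- 2 hypothesis lines -> 5 lines each (identity proof A->A) = 10
- 2 MP lines -> 3 lines each (S-instance, MP, MP) = 6
Total = 21 + 10 + 6 = 37 lines.

37


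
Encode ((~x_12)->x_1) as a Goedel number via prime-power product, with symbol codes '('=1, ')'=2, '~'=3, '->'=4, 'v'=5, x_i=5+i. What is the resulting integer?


Formula: ((~x_12)->x_1)
Symbol codes: [1, 1, 3, 17, 2, 4, 6, 2]
Primes: [2, 3, 5, 7, 11, 13, 17, 19]
p_1^1 = 2^1 = 2
p_2^1 = 3^1 = 3
p_3^3 = 5^3 = 125
p_4^17 = 7^17 = 232630513987207
p_5^2 = 11^2 = 121
p_6^4 = 13^4 = 28561
p_7^6 = 17^6 = 24137569
p_8^2 = 19^2 = 361
Product = 5253968363223001083356815447577250

5253968363223001083356815447577250


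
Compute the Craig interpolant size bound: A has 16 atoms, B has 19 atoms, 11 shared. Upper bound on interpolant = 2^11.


Shared atoms = 11
Craig interpolant size bound = 2^11
= 2048

2048


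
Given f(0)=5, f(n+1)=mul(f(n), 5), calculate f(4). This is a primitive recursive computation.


f(0) = 5
f(1) = mul(f(0), 5) = mul(5, 5) = 25
f(2) = mul(f(1), 5) = mul(25, 5) = 125
f(3) = mul(f(2), 5) = mul(125, 5) = 625
f(4) = mul(f(3), 5) = mul(625, 5) = 3125


3125


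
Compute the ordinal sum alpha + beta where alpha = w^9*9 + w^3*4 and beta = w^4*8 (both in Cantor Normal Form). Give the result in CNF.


Ordinal addition (w^9*9 + w^3*4) + w^4*8:
alpha's leading term has exponent 9 > beta's exponent 4, so it survives.
alpha's tail term has exponent 3 < beta's exponent 4, so it is absorbed by beta.
In ordinal addition, any term followed by a strictly larger-exponent term is absorbed.
Result = w^9*9 + w^4*8

w^9*9 + w^4*8


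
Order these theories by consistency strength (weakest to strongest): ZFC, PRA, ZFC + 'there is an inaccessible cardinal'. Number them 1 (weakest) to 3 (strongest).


Ordering by consistency strength:
1. PRA
2. ZFC
3. ZFC + 'there is an inaccessible cardinal'


ZFC=2, PRA=1, ZFC + 'there is an inaccessible cardinal'=3


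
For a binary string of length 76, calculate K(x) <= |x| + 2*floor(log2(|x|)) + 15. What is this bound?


floor(log2(76)) = 6
2 * 6 = 12
K(x) <= 76 + 12 + 15 = 103

103


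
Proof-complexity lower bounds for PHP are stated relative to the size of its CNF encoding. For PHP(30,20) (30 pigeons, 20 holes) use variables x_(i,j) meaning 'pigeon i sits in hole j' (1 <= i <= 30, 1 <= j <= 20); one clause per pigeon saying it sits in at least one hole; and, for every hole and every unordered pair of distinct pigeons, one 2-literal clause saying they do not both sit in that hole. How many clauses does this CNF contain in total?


PHP(30,20): 30 pigeons, 20 holes, 30*20 = 600 variables.
- pigeon clauses: one per pigeon -> 30 clauses
- hole clauses: 20 holes * C(30,2) = 20 * 435 -> 8700 clauses
Total clauses = 30 + 8700 = 8730

8730


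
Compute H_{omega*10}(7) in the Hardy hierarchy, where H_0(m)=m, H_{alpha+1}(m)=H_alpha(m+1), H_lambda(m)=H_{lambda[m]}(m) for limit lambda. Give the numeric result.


H_{omega*10}(7):
For the Hardy hierarchy, H_{omega*k}(n) = 2^k * n.
2^10 = 1024.
1024 * 7 = 7168

7168


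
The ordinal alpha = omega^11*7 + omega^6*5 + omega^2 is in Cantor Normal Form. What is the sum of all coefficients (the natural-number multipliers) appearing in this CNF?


CNF: omega^11*7 + omega^6*5 + omega^2
Coefficients: 7 + 5 + 1 = 13

13


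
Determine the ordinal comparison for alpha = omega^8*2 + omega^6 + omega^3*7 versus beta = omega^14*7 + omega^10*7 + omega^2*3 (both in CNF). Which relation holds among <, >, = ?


Compare term by term from highest exponent:
alpha = omega^8*2 + omega^6 + omega^3*7
beta = omega^14*7 + omega^10*7 + omega^2*3
Term 1: alpha has omega^8*2, beta has omega^14*7
Term 2: alpha has omega^6*1, beta has omega^10*7
Term 3: alpha has omega^3*7, beta has omega^2*3
Result: alpha < beta

alpha < beta


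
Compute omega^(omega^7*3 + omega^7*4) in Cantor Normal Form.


omega^(omega^7*3 + omega^7*4):
Both terms of the exponent have the same exponent 7, so they merge: omega^7*3 + omega^7*4 = omega^7*(3+4) = omega^7*7.
omega raised to a CNF ordinal is a single CNF term: Result = omega^(omega^7*7)

omega^(omega^7*7)


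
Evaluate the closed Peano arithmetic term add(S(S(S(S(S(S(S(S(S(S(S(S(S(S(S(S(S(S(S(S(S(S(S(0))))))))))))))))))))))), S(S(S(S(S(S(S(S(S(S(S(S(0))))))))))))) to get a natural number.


add(S^23(0), S^12(0)):
S^23(0) = 23
S^12(0) = 12
23 + 12 = 35

35


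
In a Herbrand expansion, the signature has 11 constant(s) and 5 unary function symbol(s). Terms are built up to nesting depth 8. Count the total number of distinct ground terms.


Herbrand terms by depth:
Depth 0: 11 constants
Depth 1: 55 new terms (running total: 66)
Depth 2: 275 new terms (running total: 341)
Depth 3: 1375 new terms (running total: 1716)
Depth 4: 6875 new terms (running total: 8591)
Depth 5: 34375 new terms (running total: 42966)
Depth 6: 171875 new terms (running total: 214841)
Depth 7: 859375 new terms (running total: 1074216)
Depth 8: 4296875 new terms (running total: 5371091)
Total distinct ground terms = 5371091

5371091


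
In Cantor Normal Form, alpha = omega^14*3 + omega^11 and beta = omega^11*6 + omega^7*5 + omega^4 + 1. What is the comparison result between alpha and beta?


Compare term by term from highest exponent:
alpha = omega^14*3 + omega^11
beta = omega^11*6 + omega^7*5 + omega^4 + 1
Term 1: alpha has omega^14*3, beta has omega^11*6
Term 2: alpha has omega^11*1, beta has omega^7*5
Term 3: alpha has omega^0*0, beta has omega^4*1
Term 4: alpha has omega^0*0, beta has omega^0*1
Result: alpha > beta

alpha > beta


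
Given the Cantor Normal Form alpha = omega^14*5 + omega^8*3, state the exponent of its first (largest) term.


CNF: omega^14*5 + omega^8*3
The leading term is omega^14*5, which has exponent 14.

14


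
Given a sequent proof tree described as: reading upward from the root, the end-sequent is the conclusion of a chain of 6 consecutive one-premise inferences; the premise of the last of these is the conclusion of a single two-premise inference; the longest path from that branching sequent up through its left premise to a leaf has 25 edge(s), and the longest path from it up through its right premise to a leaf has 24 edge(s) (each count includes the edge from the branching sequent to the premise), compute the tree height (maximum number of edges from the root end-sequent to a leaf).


Longest path through the left premise: 25 edges (measured from the branching sequent)
Longest path through the right premise: 24 edges
Height of the subtree rooted at the branching sequent: max(25, 24) = 25
The branching sequent sits 6 edges above the root (the chain of one-premise inferences), so height = 25 + 6 = 31

31


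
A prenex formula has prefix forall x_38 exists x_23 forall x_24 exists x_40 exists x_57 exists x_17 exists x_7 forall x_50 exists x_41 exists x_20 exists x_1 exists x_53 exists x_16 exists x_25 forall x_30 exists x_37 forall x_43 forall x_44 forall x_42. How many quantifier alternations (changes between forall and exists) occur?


Walk the prefix and count type changes:
  position 1: forall -> exists <-- alternation
  position 2: exists -> forall <-- alternation
  position 3: forall -> exists <-- alternation
  position 4: exists -> exists
  position 5: exists -> exists
  position 6: exists -> exists
  position 7: exists -> forall <-- alternation
  position 8: forall -> exists <-- alternation
  position 9: exists -> exists
  position 10: exists -> exists
  position 11: exists -> exists
  position 12: exists -> exists
  position 13: exists -> exists
  position 14: exists -> forall <-- alternation
  position 15: forall -> exists <-- alternation
  position 16: exists -> forall <-- alternation
  position 17: forall -> forall
  position 18: forall -> forall
Total alternations = 8

8


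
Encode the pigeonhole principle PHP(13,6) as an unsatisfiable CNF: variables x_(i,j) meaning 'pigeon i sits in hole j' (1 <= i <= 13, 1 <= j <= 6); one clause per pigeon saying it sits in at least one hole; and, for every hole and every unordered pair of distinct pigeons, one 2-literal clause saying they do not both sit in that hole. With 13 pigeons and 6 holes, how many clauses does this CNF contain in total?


PHP(13,6): 13 pigeons, 6 holes, 13*6 = 78 variables.
- pigeon clauses: one per pigeon -> 13 clauses
- hole clauses: 6 holes * C(13,2) = 6 * 78 -> 468 clauses
Total clauses = 13 + 468 = 481

481


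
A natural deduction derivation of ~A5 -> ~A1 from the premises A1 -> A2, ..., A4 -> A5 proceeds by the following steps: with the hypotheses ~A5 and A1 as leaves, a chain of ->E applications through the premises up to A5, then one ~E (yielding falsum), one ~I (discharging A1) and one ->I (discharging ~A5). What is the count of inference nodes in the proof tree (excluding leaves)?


From hypothesis A1, 4 ->E steps along the 4 premises yield A5.
~E with hypothesis ~A5 gives falsum (1 node); ~I discharging A1 gives ~A1 (1 node); ->I discharging ~A5 gives the goal (1 node).
Total = 4 + 3 = 7 inference nodes.

7


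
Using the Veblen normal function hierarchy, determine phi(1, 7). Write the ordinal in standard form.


phi(1, 7):
phi(1, beta) = epsilon_beta (the beta-th epsilon number).
phi(1, 7) = epsilon_7

epsilon_7


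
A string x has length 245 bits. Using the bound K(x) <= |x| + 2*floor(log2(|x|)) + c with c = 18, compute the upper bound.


floor(log2(245)) = 7
2 * 7 = 14
K(x) <= 245 + 14 + 18 = 277

277


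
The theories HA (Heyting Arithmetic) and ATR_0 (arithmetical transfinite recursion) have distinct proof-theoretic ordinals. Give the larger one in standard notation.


Proof-theoretic ordinal of HA (Heyting Arithmetic): epsilon_0
Proof-theoretic ordinal of ATR_0 (arithmetical transfinite recursion): Gamma_0
Comparing: epsilon_0 < Gamma_0.
The larger ordinal is Gamma_0 (from ATR_0 (arithmetical transfinite recursion)).

Gamma_0


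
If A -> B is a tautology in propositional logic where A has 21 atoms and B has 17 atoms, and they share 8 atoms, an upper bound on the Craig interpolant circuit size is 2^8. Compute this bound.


Shared atoms = 8
Craig interpolant size bound = 2^8
= 256

256


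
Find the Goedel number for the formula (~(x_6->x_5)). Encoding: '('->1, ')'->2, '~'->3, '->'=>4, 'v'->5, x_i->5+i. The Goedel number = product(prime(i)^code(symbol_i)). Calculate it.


Formula: (~(x_6->x_5))
Symbol codes: [1, 3, 1, 11, 4, 10, 2, 2]
Primes: [2, 3, 5, 7, 11, 13, 17, 19]
p_1^1 = 2^1 = 2
p_2^3 = 3^3 = 27
p_3^1 = 5^1 = 5
p_4^11 = 7^11 = 1977326743
p_5^4 = 11^4 = 14641
p_6^10 = 13^10 = 137858491849
p_7^2 = 17^2 = 289
p_8^2 = 19^2 = 361
Product = 112422053197561422580408347414210

112422053197561422580408347414210


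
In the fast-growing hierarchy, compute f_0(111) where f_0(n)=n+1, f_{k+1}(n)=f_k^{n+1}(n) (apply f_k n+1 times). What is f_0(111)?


f_0(111) = 111 + 1 = 112

112


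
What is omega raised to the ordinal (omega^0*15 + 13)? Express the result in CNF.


omega^(omega^0*15 + 13):
omega^0 = 1, so the exponent is 15 + 13 = 28 (finite ordinal addition).
Result = omega^28, already a single CNF term.

omega^28


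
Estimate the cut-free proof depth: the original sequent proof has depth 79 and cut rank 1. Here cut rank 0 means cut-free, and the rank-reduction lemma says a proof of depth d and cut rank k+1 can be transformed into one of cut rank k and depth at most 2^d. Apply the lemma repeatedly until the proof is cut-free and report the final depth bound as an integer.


Each rank reduction sends depth d to at most 2^d; cut rank r needs r reductions.
2_0(79) = 79
2_1(79) = 2^79 = 604462909807314587353088
Cut-free depth bound = 604462909807314587353088

604462909807314587353088


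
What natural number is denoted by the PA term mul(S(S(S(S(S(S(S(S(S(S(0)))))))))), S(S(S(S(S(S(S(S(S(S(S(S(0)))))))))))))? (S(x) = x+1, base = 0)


mul(S^10(0), S^12(0)):
S^10(0) = 10
S^12(0) = 12
10 * 12 = 120

120


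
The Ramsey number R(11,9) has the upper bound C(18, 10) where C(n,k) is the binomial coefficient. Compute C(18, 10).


R(11,9) <= C(11+9-2, 11-1) = C(18, 10)
C(18, 10) = 18! / (10! * 8!)
= 43758

43758


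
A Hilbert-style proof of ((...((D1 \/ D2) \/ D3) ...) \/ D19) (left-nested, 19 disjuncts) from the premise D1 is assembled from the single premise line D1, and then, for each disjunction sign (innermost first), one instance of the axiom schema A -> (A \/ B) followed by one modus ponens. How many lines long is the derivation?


Building the left-nested 19-ary disjunction from D1:
- 1 premise line (D1)
- 19 disjuncts means 18 disjunction signs; each needs 1 axiom instance + 1 MP = 2 lines: 2 * 18 = 36
Total = 1 + 36 = 37 lines.

37


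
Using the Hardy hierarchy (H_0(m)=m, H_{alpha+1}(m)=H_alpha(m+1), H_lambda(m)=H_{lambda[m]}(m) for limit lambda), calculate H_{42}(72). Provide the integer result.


H_42(72):
For finite ordinals k, H_k(n) = n + k (each successor step adds 1).
H_42(72) = 72 + 42 = 114

114


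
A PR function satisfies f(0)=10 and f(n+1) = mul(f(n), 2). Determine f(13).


f(0) = 10
f(1) = mul(f(0), 2) = mul(10, 2) = 20
f(2) = mul(f(1), 2) = mul(20, 2) = 40
f(3) = mul(f(2), 2) = mul(40, 2) = 80
f(4) = mul(f(3), 2) = mul(80, 2) = 160
f(5) = mul(f(4), 2) = mul(160, 2) = 320
f(6) = mul(f(5), 2) = mul(320, 2) = 640
f(7) = mul(f(6), 2) = mul(640, 2) = 1280
f(8) = mul(f(7), 2) = mul(1280, 2) = 2560
f(9) = mul(f(8), 2) = mul(2560, 2) = 5120
f(10) = mul(f(9), 2) = mul(5120, 2) = 10240
f(11) = mul(f(10), 2) = mul(10240, 2) = 20480
f(12) = mul(f(11), 2) = mul(20480, 2) = 40960
f(13) = mul(f(12), 2) = mul(40960, 2) = 81920


81920


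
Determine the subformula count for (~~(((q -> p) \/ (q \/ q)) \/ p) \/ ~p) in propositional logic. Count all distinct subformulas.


Formula: (~~(((q -> p) \/ (q \/ q)) \/ p) \/ ~p)
Subformulas found:
  1. q
  2. p
  3. ~p
  4. (q \/ q)
  5. (q -> p)
  6. ((q -> p) \/ (q \/ q))
  7. (((q -> p) \/ (q \/ q)) \/ p)
  8. ~(((q -> p) \/ (q \/ q)) \/ p)
  9. ~~(((q -> p) \/ (q \/ q)) \/ p)
  10. (~~(((q -> p) \/ (q \/ q)) \/ p) \/ ~p)
Total distinct subformulas = 10

10


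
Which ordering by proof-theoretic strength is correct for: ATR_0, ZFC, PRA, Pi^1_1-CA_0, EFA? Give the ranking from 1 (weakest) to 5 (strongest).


Ordering by consistency strength:
1. EFA
2. PRA
3. ATR_0
4. Pi^1_1-CA_0
5. ZFC


ATR_0=3, ZFC=5, PRA=2, Pi^1_1-CA_0=4, EFA=1


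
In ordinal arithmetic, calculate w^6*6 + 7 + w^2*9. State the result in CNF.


Ordinal addition (w^6*6 + 7) + w^2*9:
alpha's leading term has exponent 6 > beta's exponent 2, so it survives.
alpha's tail term has exponent 0 < beta's exponent 2, so it is absorbed by beta.
In ordinal addition, any term followed by a strictly larger-exponent term is absorbed.
Result = w^6*6 + w^2*9

w^6*6 + w^2*9


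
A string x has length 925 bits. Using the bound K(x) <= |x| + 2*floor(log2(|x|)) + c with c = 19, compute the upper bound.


floor(log2(925)) = 9
2 * 9 = 18
K(x) <= 925 + 18 + 19 = 962

962


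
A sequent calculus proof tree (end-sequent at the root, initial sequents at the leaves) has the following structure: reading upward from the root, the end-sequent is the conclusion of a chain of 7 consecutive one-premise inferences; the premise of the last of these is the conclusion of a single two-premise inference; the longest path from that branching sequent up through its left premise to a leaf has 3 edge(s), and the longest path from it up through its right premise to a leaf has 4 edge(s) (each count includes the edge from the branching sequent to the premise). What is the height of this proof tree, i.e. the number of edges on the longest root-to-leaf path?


Longest path through the left premise: 3 edges (measured from the branching sequent)
Longest path through the right premise: 4 edges
Height of the subtree rooted at the branching sequent: max(3, 4) = 4
The branching sequent sits 7 edges above the root (the chain of one-premise inferences), so height = 4 + 7 = 11

11


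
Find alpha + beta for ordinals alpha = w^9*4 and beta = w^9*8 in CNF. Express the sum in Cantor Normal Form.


Ordinal addition w^9*4 + w^9*8:
Both terms have the same exponent 9.
w^e*c + w^e*d = w^e*(c+d).
Result = w^9*(4+8) = w^9*12

w^9*12


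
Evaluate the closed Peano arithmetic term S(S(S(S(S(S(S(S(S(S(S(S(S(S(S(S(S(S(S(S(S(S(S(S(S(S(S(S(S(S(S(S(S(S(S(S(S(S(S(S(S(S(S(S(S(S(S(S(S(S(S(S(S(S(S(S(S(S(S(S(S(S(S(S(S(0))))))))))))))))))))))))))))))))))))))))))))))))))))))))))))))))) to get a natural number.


Counting successors applied to 0:
65 applications of S to 0 = 65

65


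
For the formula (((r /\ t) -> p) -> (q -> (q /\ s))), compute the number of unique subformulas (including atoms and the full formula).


Formula: (((r /\ t) -> p) -> (q -> (q /\ s)))
Subformulas found:
  1. q
  2. s
  3. r
  4. t
  5. p
  6. (q /\ s)
  7. (r /\ t)
  8. ((r /\ t) -> p)
  9. (q -> (q /\ s))
  10. (((r /\ t) -> p) -> (q -> (q /\ s)))
Total distinct subformulas = 10

10


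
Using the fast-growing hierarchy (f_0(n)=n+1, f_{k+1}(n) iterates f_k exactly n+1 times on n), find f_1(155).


f_1(155) = f_0^156(155)
f_0 adds 1 each time, applied 156 times.
f_1(155) = 155 + 156 = 311

311


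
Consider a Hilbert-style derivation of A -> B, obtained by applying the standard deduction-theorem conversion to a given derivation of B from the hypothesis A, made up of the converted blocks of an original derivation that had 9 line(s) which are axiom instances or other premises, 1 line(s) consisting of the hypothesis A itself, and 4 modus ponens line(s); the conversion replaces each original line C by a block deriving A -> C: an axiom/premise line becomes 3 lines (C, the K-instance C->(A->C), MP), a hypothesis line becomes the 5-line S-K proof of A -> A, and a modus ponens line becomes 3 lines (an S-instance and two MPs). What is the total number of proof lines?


Deduction-theorem conversion, block by block:
- 9 axiom/premise lines -> 3 lines each = 27
- 1 hypothesis lines -> 5 lines each (identity proof A->A) = 5
- 4 MP lines -> 3 lines each (S-instance, MP, MP) = 12
Total = 27 + 5 + 12 = 44 lines.

44
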